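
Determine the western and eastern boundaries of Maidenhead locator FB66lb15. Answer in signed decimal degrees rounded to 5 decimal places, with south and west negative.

Field F=5, B=1: +5·20° lon, +1·10° lat → SW at lon -80°, lat -80°.
Square 6, 6: +6·2° lon, +6·1° lat → SW at lon -68°, lat -74°.
Subsquare l=11, b=1: +11·0.0833333° lon, +1·0.0416667° lat → SW at lon -67.0833°, lat -73.9583°.
Extended square 1, 5: +1·0.00833333° lon, +5·0.00416667° lat → SW at lon -67.075°, lat -73.9375°.
Cell spans 0.00833333° lon × 0.00416667° lat.
west -67.07500, east -67.06667.

-67.07500, -67.06667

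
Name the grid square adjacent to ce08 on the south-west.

BE97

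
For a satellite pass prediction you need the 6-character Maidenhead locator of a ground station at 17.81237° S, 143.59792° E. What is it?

QH12te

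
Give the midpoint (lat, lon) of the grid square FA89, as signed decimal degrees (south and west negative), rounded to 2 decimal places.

-80.50, -63.00

Field F=5, A=0: +5·20° lon, +0·10° lat → SW at lon -80°, lat -90°.
Square 8, 9: +8·2° lon, +9·1° lat → SW at lon -64°, lat -81°.
Cell spans 2° lon × 1° lat. Centre is SW corner plus half of each.
latitude -80.50, longitude -63.00.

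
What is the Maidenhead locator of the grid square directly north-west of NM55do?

NM55cp

Longitude subsquare d = 3; −1 → 2 = c.
Latitude subsquare o = 14; +1 → 15 = p.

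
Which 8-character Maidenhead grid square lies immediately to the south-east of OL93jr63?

Longitude extended square 6; +1 → 7.
Latitude extended square 3; −1 → 2.

OL93jr72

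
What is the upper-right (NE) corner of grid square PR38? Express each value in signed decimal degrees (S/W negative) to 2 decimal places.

89.00, 128.00

Field P=15, R=17: +15·20° lon, +17·10° lat → SW at lon 120°, lat 80°.
Square 3, 8: +3·2° lon, +8·1° lat → SW at lon 126°, lat 88°.
Cell spans 2° lon × 1° lat. NE corner is SW corner plus one full cell.
latitude 89.00, longitude 128.00.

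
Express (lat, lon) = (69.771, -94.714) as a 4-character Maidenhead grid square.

EP29

Offset from 180°W / 90°S: lon 85.29°, lat 159.77°.
Field: 85.29/20 → 4 → E, 159.77/10 → 15 → P; chars EP.
Square: 5.29/2 → 2, 9.77/1 → 9; chars 29.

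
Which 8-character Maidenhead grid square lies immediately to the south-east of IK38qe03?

IK38qe12

Longitude extended square 0; +1 → 1.
Latitude extended square 3; −1 → 2.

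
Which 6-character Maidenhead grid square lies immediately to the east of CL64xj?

CL74aj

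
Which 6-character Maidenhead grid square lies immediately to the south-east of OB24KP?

Longitude subsquare k = 10; +1 → 11 = l.
Latitude subsquare p = 15; −1 → 14 = o.

OB24lo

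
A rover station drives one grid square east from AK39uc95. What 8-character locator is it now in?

AK39vc05

Longitude extended square 9; +1 → 10, wraps to 0, carry into subsquare.
Longitude subsquare u = 20; +1 → 21 = v.
The latitude characters are unchanged.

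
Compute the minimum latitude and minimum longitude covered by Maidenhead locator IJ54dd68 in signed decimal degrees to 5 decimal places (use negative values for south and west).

Field I=8, J=9: +8·20° lon, +9·10° lat → SW at lon -20°, lat 0°.
Square 5, 4: +5·2° lon, +4·1° lat → SW at lon -10°, lat 4°.
Subsquare d=3, d=3: +3·0.0833333° lon, +3·0.0416667° lat → SW at lon -9.75°, lat 4.125°.
Extended square 6, 8: +6·0.00833333° lon, +8·0.00416667° lat → SW at lon -9.7°, lat 4.15833°.
latitude 4.15833, longitude -9.70000.

4.15833, -9.70000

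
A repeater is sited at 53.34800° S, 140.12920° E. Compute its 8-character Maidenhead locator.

QD06bp56

Offset from 180°W / 90°S: lon 320.12920°, lat 36.65200°.
Field (20°×10°, letters A–R): 320.12920/20 → 16 → Q, 36.65200/10 → 3 → D; chars QD.
Square (2°×1°, digits 0–9): 0.12920/2 → 0, 6.65200/1 → 6; chars 06.
Subsquare (5′×2.5′, letters a–x): 0.12920/0.0833333 → 1 → b, 0.65200/0.0416667 → 15 → p; chars bp.
Extended square (30″×15″, digits 0–9): 0.04587/0.00833333 → 5, 0.02700/0.00416667 → 6; chars 56.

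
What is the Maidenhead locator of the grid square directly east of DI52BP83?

DI52bp93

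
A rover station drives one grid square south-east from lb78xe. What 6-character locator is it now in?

Longitude subsquare x = 23; +1 → 24, wraps to 0 = a, carry into square.
Longitude square 7; +1 → 8.
Latitude subsquare e = 4; −1 → 3 = d.

LB88ad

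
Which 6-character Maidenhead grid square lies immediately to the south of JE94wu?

JE94wt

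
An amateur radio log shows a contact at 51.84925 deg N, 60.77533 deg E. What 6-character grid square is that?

MO01ju

Shift to the Maidenhead origin (180°W, 90°S): lon 240.7753, lat 141.8492.
Field: 240.7753/20 → 12 → M, 141.8492/10 → 14 → O; chars MO.
Square: 0.7753/2 → 0, 1.8492/1 → 1; chars 01.
Subsquare: 0.7753/0.0833333 → 9 → j, 0.8492/0.0416667 → 20 → u; chars ju.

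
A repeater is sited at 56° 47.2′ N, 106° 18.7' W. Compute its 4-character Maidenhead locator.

DO66

Offset from 180°W / 90°S: lon 73.69°, lat 146.79°.
Field: lon ⌊73.69/20⌋ = 3 → D; lat ⌊146.79/10⌋ = 14 → O.
Square: lon ⌊13.69/2⌋ = 6; lat ⌊6.79/1⌋ = 6.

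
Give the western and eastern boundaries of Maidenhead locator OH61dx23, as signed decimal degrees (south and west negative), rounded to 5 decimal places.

112.26667, 112.27500

Field O=14, H=7: +14·20° lon, +7·10° lat → SW at lon 100°, lat -20°.
Square 6, 1: +6·2° lon, +1·1° lat → SW at lon 112°, lat -19°.
Subsquare d=3, x=23: +3·0.0833333° lon, +23·0.0416667° lat → SW at lon 112.25°, lat -18.0417°.
Extended square 2, 3: +2·0.00833333° lon, +3·0.00416667° lat → SW at lon 112.267°, lat -18.0292°.
Cell spans 0.00833333° lon × 0.00416667° lat.
west 112.26667, east 112.27500.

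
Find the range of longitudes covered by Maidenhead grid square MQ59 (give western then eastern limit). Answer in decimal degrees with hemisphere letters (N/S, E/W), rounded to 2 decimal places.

70.00° E, 72.00° E

Field M=12, Q=16: +12·20° lon, +16·10° lat → SW at lon 60°, lat 70°.
Square 5, 9: +5·2° lon, +9·1° lat → SW at lon 70°, lat 79°.
Cell spans 2° lon × 1° lat.
west 70.00° E, east 72.00° E.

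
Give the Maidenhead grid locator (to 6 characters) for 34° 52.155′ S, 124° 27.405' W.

Offset from 180°W / 90°S: lon 55.5433°, lat 55.1307°.
Field: 55.5433/20 → 2 → C, 55.1307/10 → 5 → F; chars CF.
Square: 15.5433/2 → 7, 5.1307/1 → 5; chars 75.
Subsquare: 1.5433/0.0833333 → 18 → s, 0.1307/0.0416667 → 3 → d; chars sd.

CF75sd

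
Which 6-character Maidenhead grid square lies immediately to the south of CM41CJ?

Latitude subsquare j = 9; −1 → 8 = i.
The longitude characters are unchanged.

CM41ci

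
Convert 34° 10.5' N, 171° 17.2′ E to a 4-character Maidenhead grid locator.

RM54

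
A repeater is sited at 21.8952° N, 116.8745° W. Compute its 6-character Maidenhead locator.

Add 180° to longitude and 90° to latitude: 63.1255, 111.8952.
Field: lon ⌊63.1255/20⌋ = 3 → D; lat ⌊111.8952/10⌋ = 11 → L.
Square: lon ⌊3.1255/2⌋ = 1; lat ⌊1.8952/1⌋ = 1.
Subsquare: lon ⌊1.1255/0.0833333⌋ = 13 → n; lat ⌊0.8952/0.0416667⌋ = 21 → v.

DL11nv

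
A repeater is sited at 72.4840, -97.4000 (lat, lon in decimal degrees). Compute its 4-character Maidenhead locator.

Add 180° to longitude and 90° to latitude: 82.60, 162.48.
Field: 82.60/20 → 4 → E, 162.48/10 → 16 → Q; chars EQ.
Square: 2.60/2 → 1, 2.48/1 → 2; chars 12.

EQ12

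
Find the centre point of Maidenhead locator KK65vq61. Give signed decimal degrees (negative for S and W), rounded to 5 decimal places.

Field K=10, K=10: +10·20° lon, +10·10° lat → SW at lon 20°, lat 10°.
Square 6, 5: +6·2° lon, +5·1° lat → SW at lon 32°, lat 15°.
Subsquare v=21, q=16: +21·0.0833333° lon, +16·0.0416667° lat → SW at lon 33.75°, lat 15.6667°.
Extended square 6, 1: +6·0.00833333° lon, +1·0.00416667° lat → SW at lon 33.8°, lat 15.6708°.
Cell spans 0.00833333° lon × 0.00416667° lat. Centre is SW corner plus half of each.
latitude 15.67292, longitude 33.80417.

15.67292, 33.80417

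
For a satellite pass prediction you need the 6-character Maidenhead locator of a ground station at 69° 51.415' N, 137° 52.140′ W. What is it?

CP19bu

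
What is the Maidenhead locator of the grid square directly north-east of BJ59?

BK60

Longitude square 5; +1 → 6.
Latitude square 9; +1 → 10, wraps to 0, carry into field.
Latitude field J = 9; +1 → 10 = K.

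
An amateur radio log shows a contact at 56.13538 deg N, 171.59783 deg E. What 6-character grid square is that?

RO56td

Offset from 180°W / 90°S: lon 351.5978°, lat 146.1354°.
Field (20°×10°, letters A–R): 351.5978/20 → 17 → R, 146.1354/10 → 14 → O; chars RO.
Square (2°×1°, digits 0–9): 11.5978/2 → 5, 6.1354/1 → 6; chars 56.
Subsquare (5′×2.5′, letters a–x): 1.5978/0.0833333 → 19 → t, 0.1354/0.0416667 → 3 → d; chars td.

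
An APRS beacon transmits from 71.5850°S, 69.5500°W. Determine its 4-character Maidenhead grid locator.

Add 180° to longitude and 90° to latitude: 110.45, 18.42.
Field (20°×10°, letters A–R): 110.45/20 → 5 → F, 18.42/10 → 1 → B; chars FB.
Square (2°×1°, digits 0–9): 10.45/2 → 5, 8.42/1 → 8; chars 58.

FB58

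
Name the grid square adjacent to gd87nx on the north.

Latitude subsquare x = 23; +1 → 24, wraps to 0 = a, carry into square.
Latitude square 7; +1 → 8.
The longitude characters are unchanged.

GD88na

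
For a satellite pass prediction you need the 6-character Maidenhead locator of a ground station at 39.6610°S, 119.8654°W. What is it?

DF00bi

Add 180° to longitude and 90° to latitude: 60.1346, 50.3390.
Field: lon ⌊60.1346/20⌋ = 3 → D; lat ⌊50.3390/10⌋ = 5 → F.
Square: lon ⌊0.1346/2⌋ = 0; lat ⌊0.3390/1⌋ = 0.
Subsquare: lon ⌊0.1346/0.0833333⌋ = 1 → b; lat ⌊0.3390/0.0416667⌋ = 8 → i.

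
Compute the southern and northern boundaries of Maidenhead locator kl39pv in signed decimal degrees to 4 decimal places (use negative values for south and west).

Field K=10, L=11: +10·20° lon, +11·10° lat → SW at lon 20°, lat 20°.
Square 3, 9: +3·2° lon, +9·1° lat → SW at lon 26°, lat 29°.
Subsquare p=15, v=21: +15·0.0833333° lon, +21·0.0416667° lat → SW at lon 27.25°, lat 29.875°.
Cell spans 0.0833333° lon × 0.0416667° lat.
south 29.8750, north 29.9167.

29.8750, 29.9167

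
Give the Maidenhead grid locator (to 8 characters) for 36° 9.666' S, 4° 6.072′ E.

JF23bu21

Shift to the Maidenhead origin (180°W, 90°S): lon 184.10120, lat 53.83890.
Field: lon ⌊184.10120/20⌋ = 9 → J; lat ⌊53.83890/10⌋ = 5 → F.
Square: lon ⌊4.10120/2⌋ = 2; lat ⌊3.83890/1⌋ = 3.
Subsquare: lon ⌊0.10120/0.0833333⌋ = 1 → b; lat ⌊0.83890/0.0416667⌋ = 20 → u.
Extended square: lon ⌊0.01787/0.00833333⌋ = 2; lat ⌊0.00557/0.00416667⌋ = 1.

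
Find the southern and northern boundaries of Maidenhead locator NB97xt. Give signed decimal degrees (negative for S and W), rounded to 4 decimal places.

-72.2083, -72.1667

Field N=13, B=1: +13·20° lon, +1·10° lat → SW at lon 80°, lat -80°.
Square 9, 7: +9·2° lon, +7·1° lat → SW at lon 98°, lat -73°.
Subsquare x=23, t=19: +23·0.0833333° lon, +19·0.0416667° lat → SW at lon 99.9167°, lat -72.2083°.
Cell spans 0.0833333° lon × 0.0416667° lat.
south -72.2083, north -72.1667.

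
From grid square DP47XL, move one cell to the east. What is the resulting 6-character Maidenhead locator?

DP57al

Longitude subsquare x = 23; +1 → 24, wraps to 0 = a, carry into square.
Longitude square 4; +1 → 5.
The latitude characters are unchanged.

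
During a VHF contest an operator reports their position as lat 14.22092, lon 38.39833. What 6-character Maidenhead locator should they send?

Shift to the Maidenhead origin (180°W, 90°S): lon 218.3983, lat 104.2209.
Field (20°×10°, letters A–R): 218.3983/20 → 10 → K, 104.2209/10 → 10 → K; chars KK.
Square (2°×1°, digits 0–9): 18.3983/2 → 9, 4.2209/1 → 4; chars 94.
Subsquare (5′×2.5′, letters a–x): 0.3983/0.0833333 → 4 → e, 0.2209/0.0416667 → 5 → f; chars ef.

KK94ef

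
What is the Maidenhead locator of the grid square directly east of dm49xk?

DM59ak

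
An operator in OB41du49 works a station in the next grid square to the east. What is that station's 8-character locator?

OB41du59

Longitude extended square 4; +1 → 5.
The latitude characters are unchanged.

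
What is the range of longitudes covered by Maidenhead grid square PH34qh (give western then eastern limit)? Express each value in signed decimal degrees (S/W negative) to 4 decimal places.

127.3333, 127.4167

Field P=15, H=7: +15·20° lon, +7·10° lat → SW at lon 120°, lat -20°.
Square 3, 4: +3·2° lon, +4·1° lat → SW at lon 126°, lat -16°.
Subsquare q=16, h=7: +16·0.0833333° lon, +7·0.0416667° lat → SW at lon 127.333°, lat -15.7083°.
Cell spans 0.0833333° lon × 0.0416667° lat.
west 127.3333, east 127.4167.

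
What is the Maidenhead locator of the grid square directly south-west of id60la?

IC69kx

Longitude subsquare l = 11; −1 → 10 = k.
Latitude subsquare a = 0; −1 → -1, wraps to 23 = x, carry into square.
Latitude square 0; −1 → -1, wraps to 9, carry into field.
Latitude field D = 3; −1 → 2 = C.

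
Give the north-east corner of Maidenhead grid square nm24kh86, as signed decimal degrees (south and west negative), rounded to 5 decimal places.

34.32083, 84.90833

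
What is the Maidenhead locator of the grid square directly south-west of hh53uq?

HH53tp

Longitude subsquare u = 20; −1 → 19 = t.
Latitude subsquare q = 16; −1 → 15 = p.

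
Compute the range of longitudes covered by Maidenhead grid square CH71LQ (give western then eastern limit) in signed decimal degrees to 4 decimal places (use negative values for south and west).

-125.0833, -125.0000

Field C=2, H=7: +2·20° lon, +7·10° lat → SW at lon -140°, lat -20°.
Square 7, 1: +7·2° lon, +1·1° lat → SW at lon -126°, lat -19°.
Subsquare l=11, q=16: +11·0.0833333° lon, +16·0.0416667° lat → SW at lon -125.083°, lat -18.3333°.
Cell spans 0.0833333° lon × 0.0416667° lat.
west -125.0833, east -125.0000.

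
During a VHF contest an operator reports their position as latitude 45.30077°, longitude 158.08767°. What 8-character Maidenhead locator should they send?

Add 180° to longitude and 90° to latitude: 338.08767, 135.30077.
Field: 338.08767/20 → 16 → Q, 135.30077/10 → 13 → N; chars QN.
Square: 18.08767/2 → 9, 5.30077/1 → 5; chars 95.
Subsquare: 0.08767/0.0833333 → 1 → b, 0.30077/0.0416667 → 7 → h; chars bh.
Extended square: 0.00434/0.00833333 → 0, 0.00910/0.00416667 → 2; chars 02.

QN95bh02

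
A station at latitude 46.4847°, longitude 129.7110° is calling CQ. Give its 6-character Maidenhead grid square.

PN46ul

Offset from 180°W / 90°S: lon 309.7110°, lat 136.4847°.
Field (20°×10°, letters A–R): 309.7110/20 → 15 → P, 136.4847/10 → 13 → N; chars PN.
Square (2°×1°, digits 0–9): 9.7110/2 → 4, 6.4847/1 → 6; chars 46.
Subsquare (5′×2.5′, letters a–x): 1.7110/0.0833333 → 20 → u, 0.4847/0.0416667 → 11 → l; chars ul.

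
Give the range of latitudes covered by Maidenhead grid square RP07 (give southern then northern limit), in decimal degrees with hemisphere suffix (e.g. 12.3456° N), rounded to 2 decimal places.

67.00° N, 68.00° N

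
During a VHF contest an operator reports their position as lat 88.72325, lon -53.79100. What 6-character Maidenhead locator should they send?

GR38cr

Add 180° to longitude and 90° to latitude: 126.2090, 178.7233.
Field: 126.2090/20 → 6 → G, 178.7233/10 → 17 → R; chars GR.
Square: 6.2090/2 → 3, 8.7233/1 → 8; chars 38.
Subsquare: 0.2090/0.0833333 → 2 → c, 0.7233/0.0416667 → 17 → r; chars cr.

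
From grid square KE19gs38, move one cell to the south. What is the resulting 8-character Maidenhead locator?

KE19gs37

Latitude extended square 8; −1 → 7.
The longitude characters are unchanged.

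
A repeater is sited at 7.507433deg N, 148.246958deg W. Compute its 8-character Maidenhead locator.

Add 180° to longitude and 90° to latitude: 31.75304, 97.50743.
Field (20°×10°, letters A–R): 31.75304/20 → 1 → B, 97.50743/10 → 9 → J; chars BJ.
Square (2°×1°, digits 0–9): 11.75304/2 → 5, 7.50743/1 → 7; chars 57.
Subsquare (5′×2.5′, letters a–x): 1.75304/0.0833333 → 21 → v, 0.50743/0.0416667 → 12 → m; chars vm.
Extended square (30″×15″, digits 0–9): 0.00304/0.00833333 → 0, 0.00743/0.00416667 → 1; chars 01.

BJ57vm01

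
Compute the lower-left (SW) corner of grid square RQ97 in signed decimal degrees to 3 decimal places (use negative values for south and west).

77.000, 178.000

Field R=17, Q=16: +17·20° lon, +16·10° lat → SW at lon 160°, lat 70°.
Square 9, 7: +9·2° lon, +7·1° lat → SW at lon 178°, lat 77°.
latitude 77.000, longitude 178.000.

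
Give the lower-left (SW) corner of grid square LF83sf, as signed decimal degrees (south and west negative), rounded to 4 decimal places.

-36.7917, 57.5000

Field L=11, F=5: +11·20° lon, +5·10° lat → SW at lon 40°, lat -40°.
Square 8, 3: +8·2° lon, +3·1° lat → SW at lon 56°, lat -37°.
Subsquare s=18, f=5: +18·0.0833333° lon, +5·0.0416667° lat → SW at lon 57.5°, lat -36.7917°.
latitude -36.7917, longitude 57.5000.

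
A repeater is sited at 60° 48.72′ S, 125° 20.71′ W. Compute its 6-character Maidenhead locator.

CC79he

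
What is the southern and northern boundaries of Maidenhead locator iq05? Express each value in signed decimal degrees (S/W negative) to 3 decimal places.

Field I=8, Q=16: +8·20° lon, +16·10° lat → SW at lon -20°, lat 70°.
Square 0, 5: +0·2° lon, +5·1° lat → SW at lon -20°, lat 75°.
Cell spans 2° lon × 1° lat.
south 75.000, north 76.000.

75.000, 76.000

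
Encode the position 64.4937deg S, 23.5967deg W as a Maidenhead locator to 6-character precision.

Shift to the Maidenhead origin (180°W, 90°S): lon 156.4033, lat 25.5063.
Field (20°×10°, letters A–R): lon ⌊156.4033/20⌋ = 7 → H; lat ⌊25.5063/10⌋ = 2 → C.
Square (2°×1°, digits 0–9): lon ⌊16.4033/2⌋ = 8; lat ⌊5.5063/1⌋ = 5.
Subsquare (5′×2.5′, letters a–x): lon ⌊0.4033/0.0833333⌋ = 4 → e; lat ⌊0.5063/0.0416667⌋ = 12 → m.

HC85em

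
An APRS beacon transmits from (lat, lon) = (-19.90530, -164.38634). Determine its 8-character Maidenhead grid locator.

AH70tc32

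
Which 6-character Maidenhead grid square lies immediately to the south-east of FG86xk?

FG96aj

Longitude subsquare x = 23; +1 → 24, wraps to 0 = a, carry into square.
Longitude square 8; +1 → 9.
Latitude subsquare k = 10; −1 → 9 = j.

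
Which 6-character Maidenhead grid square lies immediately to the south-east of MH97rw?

Longitude subsquare r = 17; +1 → 18 = s.
Latitude subsquare w = 22; −1 → 21 = v.

MH97sv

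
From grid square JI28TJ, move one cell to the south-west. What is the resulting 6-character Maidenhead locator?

JI28si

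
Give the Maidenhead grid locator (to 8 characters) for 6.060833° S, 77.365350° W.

FI13hw65

Add 180° to longitude and 90° to latitude: 102.63465, 83.93917.
Field (20°×10°, letters A–R): 102.63465/20 → 5 → F, 83.93917/10 → 8 → I; chars FI.
Square (2°×1°, digits 0–9): 2.63465/2 → 1, 3.93917/1 → 3; chars 13.
Subsquare (5′×2.5′, letters a–x): 0.63465/0.0833333 → 7 → h, 0.93917/0.0416667 → 22 → w; chars hw.
Extended square (30″×15″, digits 0–9): 0.05132/0.00833333 → 6, 0.02250/0.00416667 → 5; chars 65.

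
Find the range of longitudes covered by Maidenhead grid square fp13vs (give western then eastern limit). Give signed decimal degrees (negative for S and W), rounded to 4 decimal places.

-76.2500, -76.1667

Field F=5, P=15: +5·20° lon, +15·10° lat → SW at lon -80°, lat 60°.
Square 1, 3: +1·2° lon, +3·1° lat → SW at lon -78°, lat 63°.
Subsquare v=21, s=18: +21·0.0833333° lon, +18·0.0416667° lat → SW at lon -76.25°, lat 63.75°.
Cell spans 0.0833333° lon × 0.0416667° lat.
west -76.2500, east -76.1667.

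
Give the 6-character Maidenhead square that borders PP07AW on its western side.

Longitude subsquare a = 0; −1 → -1, wraps to 23 = x, carry into square.
Longitude square 0; −1 → -1, wraps to 9, carry into field.
Longitude field P = 15; −1 → 14 = O.
The latitude characters are unchanged.

OP97xw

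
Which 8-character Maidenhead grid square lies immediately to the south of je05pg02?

Latitude extended square 2; −1 → 1.
The longitude characters are unchanged.

JE05pg01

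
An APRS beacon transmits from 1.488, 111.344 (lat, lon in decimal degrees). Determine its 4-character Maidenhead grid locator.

OJ51

Add 180° to longitude and 90° to latitude: 291.34, 91.49.
Field (20°×10°, letters A–R): 291.34/20 → 14 → O, 91.49/10 → 9 → J; chars OJ.
Square (2°×1°, digits 0–9): 11.34/2 → 5, 1.49/1 → 1; chars 51.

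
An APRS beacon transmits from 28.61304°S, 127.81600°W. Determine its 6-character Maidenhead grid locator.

CG61cj

Add 180° to longitude and 90° to latitude: 52.1840, 61.3870.
Field (20°×10°, letters A–R): 52.1840/20 → 2 → C, 61.3870/10 → 6 → G; chars CG.
Square (2°×1°, digits 0–9): 12.1840/2 → 6, 1.3870/1 → 1; chars 61.
Subsquare (5′×2.5′, letters a–x): 0.1840/0.0833333 → 2 → c, 0.3870/0.0416667 → 9 → j; chars cj.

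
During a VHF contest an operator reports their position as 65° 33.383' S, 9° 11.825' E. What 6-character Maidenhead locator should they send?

JC44ok

Add 180° to longitude and 90° to latitude: 189.1971, 24.4436.
Field: 189.1971/20 → 9 → J, 24.4436/10 → 2 → C; chars JC.
Square: 9.1971/2 → 4, 4.4436/1 → 4; chars 44.
Subsquare: 1.1971/0.0833333 → 14 → o, 0.4436/0.0416667 → 10 → k; chars ok.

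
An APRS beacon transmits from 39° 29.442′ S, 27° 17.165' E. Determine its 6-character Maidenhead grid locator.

Add 180° to longitude and 90° to latitude: 207.2861, 50.5093.
Field (20°×10°, letters A–R): lon ⌊207.2861/20⌋ = 10 → K; lat ⌊50.5093/10⌋ = 5 → F.
Square (2°×1°, digits 0–9): lon ⌊7.2861/2⌋ = 3; lat ⌊0.5093/1⌋ = 0.
Subsquare (5′×2.5′, letters a–x): lon ⌊1.2861/0.0833333⌋ = 15 → p; lat ⌊0.5093/0.0416667⌋ = 12 → m.

KF30pm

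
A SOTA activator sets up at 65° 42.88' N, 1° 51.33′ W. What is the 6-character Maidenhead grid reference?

Shift to the Maidenhead origin (180°W, 90°S): lon 178.1445, lat 155.7147.
Field: 178.1445/20 → 8 → I, 155.7147/10 → 15 → P; chars IP.
Square: 18.1445/2 → 9, 5.7147/1 → 5; chars 95.
Subsquare: 0.1445/0.0833333 → 1 → b, 0.7147/0.0416667 → 17 → r; chars br.

IP95br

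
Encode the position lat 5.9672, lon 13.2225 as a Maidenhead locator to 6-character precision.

JJ65ox

Add 180° to longitude and 90° to latitude: 193.2225, 95.9672.
Field: lon ⌊193.2225/20⌋ = 9 → J; lat ⌊95.9672/10⌋ = 9 → J.
Square: lon ⌊13.2225/2⌋ = 6; lat ⌊5.9672/1⌋ = 5.
Subsquare: lon ⌊1.2225/0.0833333⌋ = 14 → o; lat ⌊0.9672/0.0416667⌋ = 23 → x.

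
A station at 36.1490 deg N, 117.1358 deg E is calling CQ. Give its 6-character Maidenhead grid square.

Shift to the Maidenhead origin (180°W, 90°S): lon 297.1358, lat 126.1490.
Field (20°×10°, letters A–R): 297.1358/20 → 14 → O, 126.1490/10 → 12 → M; chars OM.
Square (2°×1°, digits 0–9): 17.1358/2 → 8, 6.1490/1 → 6; chars 86.
Subsquare (5′×2.5′, letters a–x): 1.1358/0.0833333 → 13 → n, 0.1490/0.0416667 → 3 → d; chars nd.

OM86nd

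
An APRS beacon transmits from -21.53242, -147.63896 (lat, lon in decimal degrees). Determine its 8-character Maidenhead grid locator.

BG68el32

Add 180° to longitude and 90° to latitude: 32.36104, 68.46758.
Field (20°×10°, letters A–R): 32.36104/20 → 1 → B, 68.46758/10 → 6 → G; chars BG.
Square (2°×1°, digits 0–9): 12.36104/2 → 6, 8.46758/1 → 8; chars 68.
Subsquare (5′×2.5′, letters a–x): 0.36104/0.0833333 → 4 → e, 0.46758/0.0416667 → 11 → l; chars el.
Extended square (30″×15″, digits 0–9): 0.02771/0.00833333 → 3, 0.00925/0.00416667 → 2; chars 32.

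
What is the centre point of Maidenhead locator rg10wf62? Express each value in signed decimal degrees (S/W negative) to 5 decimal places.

-29.78125, 163.88750

Field R=17, G=6: +17·20° lon, +6·10° lat → SW at lon 160°, lat -30°.
Square 1, 0: +1·2° lon, +0·1° lat → SW at lon 162°, lat -30°.
Subsquare w=22, f=5: +22·0.0833333° lon, +5·0.0416667° lat → SW at lon 163.833°, lat -29.7917°.
Extended square 6, 2: +6·0.00833333° lon, +2·0.00416667° lat → SW at lon 163.883°, lat -29.7833°.
Cell spans 0.00833333° lon × 0.00416667° lat. Centre is SW corner plus half of each.
latitude -29.78125, longitude 163.88750.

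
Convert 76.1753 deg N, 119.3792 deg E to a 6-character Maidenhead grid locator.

OQ96qe

Offset from 180°W / 90°S: lon 299.3792°, lat 166.1753°.
Field (20°×10°, letters A–R): 299.3792/20 → 14 → O, 166.1753/10 → 16 → Q; chars OQ.
Square (2°×1°, digits 0–9): 19.3792/2 → 9, 6.1753/1 → 6; chars 96.
Subsquare (5′×2.5′, letters a–x): 1.3792/0.0833333 → 16 → q, 0.1753/0.0416667 → 4 → e; chars qe.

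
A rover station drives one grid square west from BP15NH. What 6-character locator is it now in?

BP15mh

Longitude subsquare n = 13; −1 → 12 = m.
The latitude characters are unchanged.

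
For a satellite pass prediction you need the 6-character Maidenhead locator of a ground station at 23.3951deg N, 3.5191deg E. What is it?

Shift to the Maidenhead origin (180°W, 90°S): lon 183.5191, lat 113.3951.
Field: lon ⌊183.5191/20⌋ = 9 → J; lat ⌊113.3951/10⌋ = 11 → L.
Square: lon ⌊3.5191/2⌋ = 1; lat ⌊3.3951/1⌋ = 3.
Subsquare: lon ⌊1.5191/0.0833333⌋ = 18 → s; lat ⌊0.3951/0.0416667⌋ = 9 → j.

JL13sj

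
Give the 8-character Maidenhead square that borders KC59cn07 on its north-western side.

Longitude extended square 0; −1 → -1, wraps to 9, carry into subsquare.
Longitude subsquare c = 2; −1 → 1 = b.
Latitude extended square 7; +1 → 8.

KC59bn98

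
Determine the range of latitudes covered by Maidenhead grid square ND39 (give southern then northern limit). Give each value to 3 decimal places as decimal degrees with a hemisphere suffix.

Field N=13, D=3: +13·20° lon, +3·10° lat → SW at lon 80°, lat -60°.
Square 3, 9: +3·2° lon, +9·1° lat → SW at lon 86°, lat -51°.
Cell spans 2° lon × 1° lat.
south 51.000° S, north 50.000° S.

51.000° S, 50.000° S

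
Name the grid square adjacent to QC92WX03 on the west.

Longitude extended square 0; −1 → -1, wraps to 9, carry into subsquare.
Longitude subsquare w = 22; −1 → 21 = v.
The latitude characters are unchanged.

QC92vx93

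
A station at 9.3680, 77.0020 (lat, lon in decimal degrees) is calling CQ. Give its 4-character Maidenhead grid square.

Offset from 180°W / 90°S: lon 257.00°, lat 99.37°.
Field: 257.00/20 → 12 → M, 99.37/10 → 9 → J; chars MJ.
Square: 17.00/2 → 8, 9.37/1 → 9; chars 89.

MJ89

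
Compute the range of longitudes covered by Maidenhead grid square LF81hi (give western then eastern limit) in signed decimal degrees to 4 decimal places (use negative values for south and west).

56.5833, 56.6667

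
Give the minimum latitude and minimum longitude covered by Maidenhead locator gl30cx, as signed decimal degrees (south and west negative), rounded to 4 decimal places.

Field G=6, L=11: +6·20° lon, +11·10° lat → SW at lon -60°, lat 20°.
Square 3, 0: +3·2° lon, +0·1° lat → SW at lon -54°, lat 20°.
Subsquare c=2, x=23: +2·0.0833333° lon, +23·0.0416667° lat → SW at lon -53.8333°, lat 20.9583°.
latitude 20.9583, longitude -53.8333.

20.9583, -53.8333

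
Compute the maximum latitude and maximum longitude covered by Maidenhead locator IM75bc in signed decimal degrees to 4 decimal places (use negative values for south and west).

Field I=8, M=12: +8·20° lon, +12·10° lat → SW at lon -20°, lat 30°.
Square 7, 5: +7·2° lon, +5·1° lat → SW at lon -6°, lat 35°.
Subsquare b=1, c=2: +1·0.0833333° lon, +2·0.0416667° lat → SW at lon -5.91667°, lat 35.0833°.
Cell spans 0.0833333° lon × 0.0416667° lat. NE corner is SW corner plus one full cell.
latitude 35.1250, longitude -5.8333.

35.1250, -5.8333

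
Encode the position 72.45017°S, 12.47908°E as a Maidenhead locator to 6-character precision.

JB67fn

Add 180° to longitude and 90° to latitude: 192.4791, 17.5498.
Field (20°×10°, letters A–R): 192.4791/20 → 9 → J, 17.5498/10 → 1 → B; chars JB.
Square (2°×1°, digits 0–9): 12.4791/2 → 6, 7.5498/1 → 7; chars 67.
Subsquare (5′×2.5′, letters a–x): 0.4791/0.0833333 → 5 → f, 0.5498/0.0416667 → 13 → n; chars fn.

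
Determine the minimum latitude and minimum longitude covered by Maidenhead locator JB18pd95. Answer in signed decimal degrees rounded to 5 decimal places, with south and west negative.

-71.85417, 3.32500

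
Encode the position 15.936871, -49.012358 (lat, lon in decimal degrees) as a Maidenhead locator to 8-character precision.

GK55lw84

Add 180° to longitude and 90° to latitude: 130.98764, 105.93687.
Field (20°×10°, letters A–R): 130.98764/20 → 6 → G, 105.93687/10 → 10 → K; chars GK.
Square (2°×1°, digits 0–9): 10.98764/2 → 5, 5.93687/1 → 5; chars 55.
Subsquare (5′×2.5′, letters a–x): 0.98764/0.0833333 → 11 → l, 0.93687/0.0416667 → 22 → w; chars lw.
Extended square (30″×15″, digits 0–9): 0.07098/0.00833333 → 8, 0.02020/0.00416667 → 4; chars 84.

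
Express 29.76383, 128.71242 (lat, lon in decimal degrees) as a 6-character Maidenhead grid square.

Add 180° to longitude and 90° to latitude: 308.7124, 119.7638.
Field: lon ⌊308.7124/20⌋ = 15 → P; lat ⌊119.7638/10⌋ = 11 → L.
Square: lon ⌊8.7124/2⌋ = 4; lat ⌊9.7638/1⌋ = 9.
Subsquare: lon ⌊0.7124/0.0833333⌋ = 8 → i; lat ⌊0.7638/0.0416667⌋ = 18 → s.

PL49is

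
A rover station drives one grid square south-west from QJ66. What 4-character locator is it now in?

Longitude square 6; −1 → 5.
Latitude square 6; −1 → 5.

QJ55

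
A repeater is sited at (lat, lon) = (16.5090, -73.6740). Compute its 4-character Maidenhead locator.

FK36

Offset from 180°W / 90°S: lon 106.33°, lat 106.51°.
Field: lon ⌊106.33/20⌋ = 5 → F; lat ⌊106.51/10⌋ = 10 → K.
Square: lon ⌊6.33/2⌋ = 3; lat ⌊6.51/1⌋ = 6.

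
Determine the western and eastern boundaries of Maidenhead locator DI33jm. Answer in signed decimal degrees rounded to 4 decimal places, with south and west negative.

Field D=3, I=8: +3·20° lon, +8·10° lat → SW at lon -120°, lat -10°.
Square 3, 3: +3·2° lon, +3·1° lat → SW at lon -114°, lat -7°.
Subsquare j=9, m=12: +9·0.0833333° lon, +12·0.0416667° lat → SW at lon -113.25°, lat -6.5°.
Cell spans 0.0833333° lon × 0.0416667° lat.
west -113.2500, east -113.1667.

-113.2500, -113.1667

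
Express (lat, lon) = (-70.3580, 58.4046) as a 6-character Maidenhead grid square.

Offset from 180°W / 90°S: lon 238.4046°, lat 19.6420°.
Field: 238.4046/20 → 11 → L, 19.6420/10 → 1 → B; chars LB.
Square: 18.4046/2 → 9, 9.6420/1 → 9; chars 99.
Subsquare: 0.4046/0.0833333 → 4 → e, 0.6420/0.0416667 → 15 → p; chars ep.

LB99ep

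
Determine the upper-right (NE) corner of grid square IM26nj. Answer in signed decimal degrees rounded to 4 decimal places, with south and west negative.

Field I=8, M=12: +8·20° lon, +12·10° lat → SW at lon -20°, lat 30°.
Square 2, 6: +2·2° lon, +6·1° lat → SW at lon -16°, lat 36°.
Subsquare n=13, j=9: +13·0.0833333° lon, +9·0.0416667° lat → SW at lon -14.9167°, lat 36.375°.
Cell spans 0.0833333° lon × 0.0416667° lat. NE corner is SW corner plus one full cell.
latitude 36.4167, longitude -14.8333.

36.4167, -14.8333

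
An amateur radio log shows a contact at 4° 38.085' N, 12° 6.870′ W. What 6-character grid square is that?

Add 180° to longitude and 90° to latitude: 167.8855, 94.6347.
Field: 167.8855/20 → 8 → I, 94.6347/10 → 9 → J; chars IJ.
Square: 7.8855/2 → 3, 4.6347/1 → 4; chars 34.
Subsquare: 1.8855/0.0833333 → 22 → w, 0.6347/0.0416667 → 15 → p; chars wp.

IJ34wp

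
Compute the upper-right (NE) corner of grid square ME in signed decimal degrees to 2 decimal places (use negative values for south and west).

-40.00, 80.00

Field M=12, E=4: +12·20° lon, +4·10° lat → SW at lon 60°, lat -50°.
Cell spans 20° lon × 10° lat. NE corner is SW corner plus one full cell.
latitude -40.00, longitude 80.00.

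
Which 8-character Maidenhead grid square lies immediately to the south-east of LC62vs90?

LC62wr09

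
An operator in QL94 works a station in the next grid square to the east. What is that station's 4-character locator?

Longitude square 9; +1 → 10, wraps to 0, carry into field.
Longitude field Q = 16; +1 → 17 = R.
The latitude characters are unchanged.

RL04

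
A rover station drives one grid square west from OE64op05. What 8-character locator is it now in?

OE64np95

Longitude extended square 0; −1 → -1, wraps to 9, carry into subsquare.
Longitude subsquare o = 14; −1 → 13 = n.
The latitude characters are unchanged.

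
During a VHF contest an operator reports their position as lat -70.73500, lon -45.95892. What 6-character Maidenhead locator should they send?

GB79ag

Offset from 180°W / 90°S: lon 134.0411°, lat 19.2650°.
Field: 134.0411/20 → 6 → G, 19.2650/10 → 1 → B; chars GB.
Square: 14.0411/2 → 7, 9.2650/1 → 9; chars 79.
Subsquare: 0.0411/0.0833333 → 0 → a, 0.2650/0.0416667 → 6 → g; chars ag.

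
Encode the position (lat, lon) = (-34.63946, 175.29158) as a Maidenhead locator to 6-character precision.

RF75pi

Shift to the Maidenhead origin (180°W, 90°S): lon 355.2916, lat 55.3605.
Field (20°×10°, letters A–R): 355.2916/20 → 17 → R, 55.3605/10 → 5 → F; chars RF.
Square (2°×1°, digits 0–9): 15.2916/2 → 7, 5.3605/1 → 5; chars 75.
Subsquare (5′×2.5′, letters a–x): 1.2916/0.0833333 → 15 → p, 0.3605/0.0416667 → 8 → i; chars pi.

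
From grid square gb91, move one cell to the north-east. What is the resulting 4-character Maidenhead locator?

HB02

Longitude square 9; +1 → 10, wraps to 0, carry into field.
Longitude field G = 6; +1 → 7 = H.
Latitude square 1; +1 → 2.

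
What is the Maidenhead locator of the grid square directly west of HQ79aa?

HQ69xa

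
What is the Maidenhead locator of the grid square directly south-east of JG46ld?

Longitude subsquare l = 11; +1 → 12 = m.
Latitude subsquare d = 3; −1 → 2 = c.

JG46mc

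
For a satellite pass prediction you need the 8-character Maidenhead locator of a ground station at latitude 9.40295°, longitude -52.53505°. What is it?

GJ39rj56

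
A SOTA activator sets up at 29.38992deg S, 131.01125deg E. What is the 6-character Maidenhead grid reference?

Shift to the Maidenhead origin (180°W, 90°S): lon 311.0113, lat 60.6101.
Field: lon ⌊311.0113/20⌋ = 15 → P; lat ⌊60.6101/10⌋ = 6 → G.
Square: lon ⌊11.0113/2⌋ = 5; lat ⌊0.6101/1⌋ = 0.
Subsquare: lon ⌊1.0113/0.0833333⌋ = 12 → m; lat ⌊0.6101/0.0416667⌋ = 14 → o.

PG50mo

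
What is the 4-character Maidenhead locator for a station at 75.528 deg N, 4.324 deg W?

IQ75

Offset from 180°W / 90°S: lon 175.68°, lat 165.53°.
Field: 175.68/20 → 8 → I, 165.53/10 → 16 → Q; chars IQ.
Square: 15.68/2 → 7, 5.53/1 → 5; chars 75.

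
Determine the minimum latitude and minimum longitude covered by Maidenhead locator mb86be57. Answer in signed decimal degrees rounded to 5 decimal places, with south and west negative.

Field M=12, B=1: +12·20° lon, +1·10° lat → SW at lon 60°, lat -80°.
Square 8, 6: +8·2° lon, +6·1° lat → SW at lon 76°, lat -74°.
Subsquare b=1, e=4: +1·0.0833333° lon, +4·0.0416667° lat → SW at lon 76.0833°, lat -73.8333°.
Extended square 5, 7: +5·0.00833333° lon, +7·0.00416667° lat → SW at lon 76.125°, lat -73.8042°.
latitude -73.80417, longitude 76.12500.

-73.80417, 76.12500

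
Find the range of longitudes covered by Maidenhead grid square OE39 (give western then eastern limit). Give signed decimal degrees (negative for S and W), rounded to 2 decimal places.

106.00, 108.00

Field O=14, E=4: +14·20° lon, +4·10° lat → SW at lon 100°, lat -50°.
Square 3, 9: +3·2° lon, +9·1° lat → SW at lon 106°, lat -41°.
Cell spans 2° lon × 1° lat.
west 106.00, east 108.00.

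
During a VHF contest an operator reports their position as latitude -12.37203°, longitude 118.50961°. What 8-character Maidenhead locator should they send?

Add 180° to longitude and 90° to latitude: 298.50961, 77.62797.
Field: lon ⌊298.50961/20⌋ = 14 → O; lat ⌊77.62797/10⌋ = 7 → H.
Square: lon ⌊18.50961/2⌋ = 9; lat ⌊7.62797/1⌋ = 7.
Subsquare: lon ⌊0.50961/0.0833333⌋ = 6 → g; lat ⌊0.62797/0.0416667⌋ = 15 → p.
Extended square: lon ⌊0.00961/0.00833333⌋ = 1; lat ⌊0.00297/0.00416667⌋ = 0.

OH97gp10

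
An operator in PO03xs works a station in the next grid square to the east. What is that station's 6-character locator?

Longitude subsquare x = 23; +1 → 24, wraps to 0 = a, carry into square.
Longitude square 0; +1 → 1.
The latitude characters are unchanged.

PO13as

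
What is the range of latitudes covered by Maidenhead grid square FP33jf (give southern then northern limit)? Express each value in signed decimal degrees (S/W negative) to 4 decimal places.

63.2083, 63.2500

Field F=5, P=15: +5·20° lon, +15·10° lat → SW at lon -80°, lat 60°.
Square 3, 3: +3·2° lon, +3·1° lat → SW at lon -74°, lat 63°.
Subsquare j=9, f=5: +9·0.0833333° lon, +5·0.0416667° lat → SW at lon -73.25°, lat 63.2083°.
Cell spans 0.0833333° lon × 0.0416667° lat.
south 63.2083, north 63.2500.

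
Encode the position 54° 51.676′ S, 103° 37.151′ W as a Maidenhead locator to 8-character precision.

Shift to the Maidenhead origin (180°W, 90°S): lon 76.38082, lat 35.13873.
Field: 76.38082/20 → 3 → D, 35.13873/10 → 3 → D; chars DD.
Square: 16.38082/2 → 8, 5.13873/1 → 5; chars 85.
Subsquare: 0.38082/0.0833333 → 4 → e, 0.13873/0.0416667 → 3 → d; chars ed.
Extended square: 0.04748/0.00833333 → 5, 0.01373/0.00416667 → 3; chars 53.

DD85ed53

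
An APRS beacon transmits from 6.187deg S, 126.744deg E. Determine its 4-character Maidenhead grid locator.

PI33

Add 180° to longitude and 90° to latitude: 306.74, 83.81.
Field: lon ⌊306.74/20⌋ = 15 → P; lat ⌊83.81/10⌋ = 8 → I.
Square: lon ⌊6.74/2⌋ = 3; lat ⌊3.81/1⌋ = 3.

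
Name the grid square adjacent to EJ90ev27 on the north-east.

EJ90ev38

Longitude extended square 2; +1 → 3.
Latitude extended square 7; +1 → 8.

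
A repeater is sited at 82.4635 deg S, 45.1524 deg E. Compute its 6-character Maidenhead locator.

LA27nm

Shift to the Maidenhead origin (180°W, 90°S): lon 225.1524, lat 7.5365.
Field (20°×10°, letters A–R): lon ⌊225.1524/20⌋ = 11 → L; lat ⌊7.5365/10⌋ = 0 → A.
Square (2°×1°, digits 0–9): lon ⌊5.1524/2⌋ = 2; lat ⌊7.5365/1⌋ = 7.
Subsquare (5′×2.5′, letters a–x): lon ⌊1.1524/0.0833333⌋ = 13 → n; lat ⌊0.5365/0.0416667⌋ = 12 → m.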